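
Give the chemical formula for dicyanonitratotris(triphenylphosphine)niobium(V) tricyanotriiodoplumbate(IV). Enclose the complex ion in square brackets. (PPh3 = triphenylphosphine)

Cation [Nb…]: ligand charges -3, Nb(V) ⇒ ion charge 2+.
Anion [Pb…]: ligand charges -6, Pb(IV) ⇒ ion charge 2−.
One 2+ cation balances one 2− anion.

[Nb(CN)2(NO3)(PPh3)3][Pb(CN)3I3]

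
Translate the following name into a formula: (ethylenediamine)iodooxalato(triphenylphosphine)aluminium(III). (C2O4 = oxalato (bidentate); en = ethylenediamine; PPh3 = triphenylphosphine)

Ligands: 1 oxalato (C2O4, -2), 1 ethylenediamine (en, neutral), 1 triphenylphosphine (PPh3, neutral), 1 iodo (I, -1). Ligand charge sum = -3.
With Al in oxidation state +3, the complex ion is [Al...].

[Al(C2O4)(en)I(PPh3)]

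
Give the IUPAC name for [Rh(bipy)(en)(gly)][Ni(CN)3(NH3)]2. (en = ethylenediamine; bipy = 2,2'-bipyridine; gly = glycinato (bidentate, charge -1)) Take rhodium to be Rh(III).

(2,2'-bipyridine)(ethylenediamine)(glycinato)rhodium(III) amminetricyanonickelate(II)

Both ions are complex: the cation is named first with the plain metal name, the anion second with the -ate form; each ion's ligands are alphabetised independently.
Rh is given as +3; the cation's ligand charges sum to -1, so the complex cation is 2+.
With 2 anions per cation, each anion must be 2/2 = 1−.
Anion: ligand charges sum to -3; for the ion to be 1−, Ni = +2.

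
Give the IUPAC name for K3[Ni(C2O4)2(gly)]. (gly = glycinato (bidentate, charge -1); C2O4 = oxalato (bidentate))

The 3 potassium counter-ions carry a total charge of +3, so each complex ion is 3−.
Ligand charges: 1×glycinato (-1 each), 2×oxalato (-2 each); total -5. So Ni + (-5) = 3−, giving Ni = +2.
Ligands are named alphabetically: glycinato before oxalato.
The complex ion is anionic, so nickel takes the -ate form nickelate(II).

potassium (glycinato)dioxalatonickelate(II)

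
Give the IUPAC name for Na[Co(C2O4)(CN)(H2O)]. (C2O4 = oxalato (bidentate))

The 1 sodium counter-ion carries a total charge of +1, so each complex ion is 1−.
Ligand charges: 1×oxalato (-2 each), 1×aqua (neutral), 1×cyano (-1 each); total -3. So Co + (-3) = 1−, giving Co = +2.
Ligands are named alphabetically: aqua before cyano before oxalato.
The complex ion is anionic, so cobalt takes the -ate form cobaltate(II).

sodium aquacyanooxalatocobaltate(II)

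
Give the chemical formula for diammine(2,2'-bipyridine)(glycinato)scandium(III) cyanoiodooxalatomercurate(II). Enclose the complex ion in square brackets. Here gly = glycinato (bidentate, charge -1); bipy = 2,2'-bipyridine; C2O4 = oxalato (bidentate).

[Sc(bipy)(gly)(NH3)2][Hg(C2O4)(CN)I]

Cation [Sc…]: ligand charges -1, Sc(III) ⇒ ion charge 2+.
Anion [Hg…]: ligand charges -4, Hg(II) ⇒ ion charge 2−.
One 2+ cation balances one 2− anion.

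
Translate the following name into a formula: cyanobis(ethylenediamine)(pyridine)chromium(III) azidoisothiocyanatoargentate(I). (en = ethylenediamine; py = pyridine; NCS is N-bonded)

Cation [Cr…]: ligand charges -1, Cr(III) ⇒ ion charge 2+.
Anion [Ag…]: ligand charges -2, Ag(I) ⇒ ion charge 1−.
One 2+ cation requires 2 of the 1− anion.

[Cr(CN)(en)2(py)][Ag(N3)(NCS)]2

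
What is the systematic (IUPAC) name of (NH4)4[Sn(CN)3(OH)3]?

ammonium tricyanotrihydroxostannate(II)

The 4 ammonium counter-ions carry a total charge of +4, so each complex ion is 4−.
Ligand charges: 3×hydroxo (-1 each), 3×cyano (-1 each); total -6. So Sn + (-6) = 4−, giving Sn = +2.
Ligands are named alphabetically: cyano before hydroxo.
The complex ion is anionic, so tin takes the -ate form stannate(II).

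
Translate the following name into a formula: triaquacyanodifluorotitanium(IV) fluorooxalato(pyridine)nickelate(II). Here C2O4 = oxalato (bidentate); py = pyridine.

[Ti(CN)F2(H2O)3][Ni(C2O4)F(py)]

Cation [Ti…]: ligand charges -3, Ti(IV) ⇒ ion charge 1+.
Anion [Ni…]: ligand charges -3, Ni(II) ⇒ ion charge 1−.
One 1+ cation balances one 1− anion.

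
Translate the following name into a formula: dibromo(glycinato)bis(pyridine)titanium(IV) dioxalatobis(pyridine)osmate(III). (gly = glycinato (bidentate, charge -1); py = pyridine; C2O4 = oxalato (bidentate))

[TiBr2(gly)(py)2][Os(C2O4)2(py)2]

Cation [Ti…]: ligand charges -3, Ti(IV) ⇒ ion charge 1+.
Anion [Os…]: ligand charges -4, Os(III) ⇒ ion charge 1−.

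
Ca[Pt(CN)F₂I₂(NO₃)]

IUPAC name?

The 1 calcium counter-ion carries a total charge of +2, so each complex ion is 2−.
Ligand charges: 2×fluoro (-1 each), 1×cyano (-1 each), 1×nitrato (-1 each), 2×iodo (-1 each); total -6. So Pt + (-6) = 2−, giving Pt = +4.
Ligands are named alphabetically: cyano before fluoro before iodo before nitrato.
The complex ion is anionic, so platinum takes the -ate form platinate(IV).

calcium cyanodifluorodiiodonitratoplatinate(IV)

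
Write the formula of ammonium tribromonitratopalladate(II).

(NH4)2[PdBr3(NO3)]

Ligands: 3 bromo (Br, -1), 1 nitrato (NO3, -1). Ligand charge sum = -4.
Charge balance with ammonium (+1) requires 1 complex ion per 2 ammonium.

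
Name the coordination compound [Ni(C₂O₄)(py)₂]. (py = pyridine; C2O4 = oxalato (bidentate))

oxalatobis(pyridine)nickel(II)

There is no counter-ion, so the complex is neutral overall.
Ligand charges: 2×pyridine (neutral), 1×oxalato (-2 each); total -2. So Ni + (-2) = 0, giving Ni = +2.
Ligands are named alphabetically: oxalato before pyridine.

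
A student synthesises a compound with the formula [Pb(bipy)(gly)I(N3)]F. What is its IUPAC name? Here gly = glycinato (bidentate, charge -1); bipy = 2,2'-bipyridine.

azido(2,2'-bipyridine)(glycinato)iodolead(IV) fluoride

The 1 fluoride counter-ion carries a total charge of -1, so each complex ion is 1+.
Ligand charges: 1×iodo (-1 each), 1×azido (-1 each), 1×glycinato (-1 each), 1×2,2'-bipyridine (neutral); total -3. So Pb + (-3) = 1+, giving Pb = +4.
Ligands are named alphabetically: azido before bipyridine before glycinato before iodo.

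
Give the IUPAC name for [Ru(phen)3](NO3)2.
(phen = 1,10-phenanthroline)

tris(1,10-phenanthroline)ruthenium(II) nitrate

The 2 nitrate counter-ions carry a total charge of -2, so each complex ion is 2+.
Ligand charges: 3×1,10-phenanthroline (neutral); total 0. So Ru + (0) = 2+, giving Ru = +2.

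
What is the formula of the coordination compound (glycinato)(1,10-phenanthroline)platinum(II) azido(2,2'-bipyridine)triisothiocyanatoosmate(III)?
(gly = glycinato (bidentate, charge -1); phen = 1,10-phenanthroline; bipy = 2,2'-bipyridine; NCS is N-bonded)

[Pt(gly)(phen)][Os(bipy)(N3)(NCS)3]

Cation [Pt…]: ligand charges -1, Pt(II) ⇒ ion charge 1+.
Anion [Os…]: ligand charges -4, Os(III) ⇒ ion charge 1−.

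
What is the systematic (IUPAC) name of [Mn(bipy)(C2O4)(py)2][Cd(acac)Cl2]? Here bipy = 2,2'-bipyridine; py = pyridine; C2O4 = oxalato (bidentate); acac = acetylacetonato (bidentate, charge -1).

(2,2'-bipyridine)oxalatobis(pyridine)manganese(III) (acetylacetonato)dichlorocadmate(II)

Cadmium is always +2 in its complexes; the anion's ligand charges sum to -3, so the complex anion is 1−.
A 1:1 salt means the cation carries the equal and opposite charge, 1+.
Cation: ligand charges sum to -2; for the ion to be 1+, Mn = +3.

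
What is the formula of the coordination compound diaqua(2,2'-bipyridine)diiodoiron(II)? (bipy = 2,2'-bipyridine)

[Fe(bipy)(H2O)2I2]

Ligands: 2 aqua (H2O, neutral), 1 2,2'-bipyridine (bipy, neutral), 2 iodo (I, -1). Ligand charge sum = -2.
With Fe in oxidation state +2, the complex ion is [Fe...].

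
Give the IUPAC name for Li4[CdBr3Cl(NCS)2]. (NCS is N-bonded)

lithium tribromochlorodiisothiocyanatocadmate(II)

The 4 lithium counter-ions carry a total charge of +4, so each complex ion is 4−.
Ligand charges: 3×bromo (-1 each), 1×chloro (-1 each), 2×isothiocyanato (-1 each); total -6. So Cd + (-6) = 4−, giving Cd = +2.
The complex ion is anionic, so cadmium takes the -ate form cadmate(II).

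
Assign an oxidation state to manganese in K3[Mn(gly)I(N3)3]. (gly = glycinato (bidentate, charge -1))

+2

3 potassium outside the brackets (+1 each) → the complex ion is 3−.
Ligand charges: 1×gly = -1; 1×I = -1; 3×N3 = -3; sum -5.
Mn + (-5) = 3− ⇒ Mn is +2.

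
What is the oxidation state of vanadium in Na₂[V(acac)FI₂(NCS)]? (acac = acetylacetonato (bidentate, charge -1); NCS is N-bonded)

2 sodium outside the brackets (+1 each) → the complex ion is 2−.
Ligand charges: 1×acac = -1; 1×F = -1; 1×NCS = -1; 2×I = -2; sum -5.
V + (-5) = 2− ⇒ V is +3.

+3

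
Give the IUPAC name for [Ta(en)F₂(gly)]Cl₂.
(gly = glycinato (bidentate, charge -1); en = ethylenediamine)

The 2 chloride counter-ions carry a total charge of -2, so each complex ion is 2+.
Ligand charges: 1×glycinato (-1 each), 2×fluoro (-1 each), 1×ethylenediamine (neutral); total -3. So Ta + (-3) = 2+, giving Ta = +5.
Ligands are named alphabetically: ethylenediamine before fluoro before glycinato.

(ethylenediamine)difluoro(glycinato)tantalum(V) chloride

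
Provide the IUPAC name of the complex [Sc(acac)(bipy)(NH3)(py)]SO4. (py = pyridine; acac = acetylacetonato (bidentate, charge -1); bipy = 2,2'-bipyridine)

The 1 sulfate counter-ion carries a total charge of -2, so each complex ion is 2+.
Ligand charges: 1×pyridine (neutral), 1×acetylacetonato (-1 each), 1×ammine (neutral), 1×2,2'-bipyridine (neutral); total -1. So Sc + (-1) = 2+, giving Sc = +3.
Ligands are named alphabetically: acetylacetonato before ammine before bipyridine before pyridine.

(acetylacetonato)ammine(2,2'-bipyridine)(pyridine)scandium(III) sulfate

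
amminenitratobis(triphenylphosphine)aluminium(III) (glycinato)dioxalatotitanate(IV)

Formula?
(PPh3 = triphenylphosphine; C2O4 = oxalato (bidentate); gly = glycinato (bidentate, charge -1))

Cation [Al…]: ligand charges -1, Al(III) ⇒ ion charge 2+.
Anion [Ti…]: ligand charges -5, Ti(IV) ⇒ ion charge 1−.

[Al(NH3)(NO3)(PPh3)2][Ti(C2O4)2(gly)]2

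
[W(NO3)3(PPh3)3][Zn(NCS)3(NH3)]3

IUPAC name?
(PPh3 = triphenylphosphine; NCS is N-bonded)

Both ions are complex: the cation is named first with the plain metal name, the anion second with the -ate form; each ion's ligands are alphabetised independently.
Zinc is always +2 in its complexes; the anion's ligand charges sum to -3, so the complex anion is 1−.
With 3 anions per cation, the cation must be 3×1 = 3+.
Cation: ligand charges sum to -3; for the ion to be 3+, W = +6.

trinitratotris(triphenylphosphine)tungsten(VI) amminetriisothiocyanatozincate(II)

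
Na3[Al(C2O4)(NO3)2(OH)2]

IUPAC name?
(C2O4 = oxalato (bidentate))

The 3 sodium counter-ions carry a total charge of +3, so each complex ion is 3−.
Ligand charges: 2×nitrato (-1 each), 2×hydroxo (-1 each), 1×oxalato (-2 each); total -6. So Al + (-6) = 3−, giving Al = +3.
The complex ion is anionic, so aluminium takes the -ate form aluminate(III).

sodium dihydroxodinitratooxalatoaluminate(III)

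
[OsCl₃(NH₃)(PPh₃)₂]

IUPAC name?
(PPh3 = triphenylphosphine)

There is no counter-ion, so the complex is neutral overall.
Ligand charges: 1×ammine (neutral), 3×chloro (-1 each), 2×triphenylphosphine (neutral); total -3. So Os + (-3) = 0, giving Os = +3.
Ligands are named alphabetically: ammine before chloro before triphenylphosphine.

amminetrichlorobis(triphenylphosphine)osmium(III)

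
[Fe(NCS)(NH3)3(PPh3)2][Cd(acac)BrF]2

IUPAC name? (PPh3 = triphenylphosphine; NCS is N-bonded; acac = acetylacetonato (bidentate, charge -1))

triammineisothiocyanatobis(triphenylphosphine)iron(III) (acetylacetonato)bromofluorocadmate(II)

Cadmium is always +2 in its complexes; the anion's ligand charges sum to -3, so the complex anion is 1−.
With 2 anions per cation, the cation must be 2×1 = 2+.
Cation: ligand charges sum to -1; for the ion to be 2+, Fe = +3.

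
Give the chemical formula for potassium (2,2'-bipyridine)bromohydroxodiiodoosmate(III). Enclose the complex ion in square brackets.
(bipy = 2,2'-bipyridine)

Ligands: 1 bromo (Br, -1), 2 iodo (I, -1), 1 2,2'-bipyridine (bipy, neutral), 1 hydroxo (OH, -1). Ligand charge sum = -4.
Charge balance with potassium (+1) requires 1 complex ion per 1 potassium.

K[Os(bipy)BrI2(OH)]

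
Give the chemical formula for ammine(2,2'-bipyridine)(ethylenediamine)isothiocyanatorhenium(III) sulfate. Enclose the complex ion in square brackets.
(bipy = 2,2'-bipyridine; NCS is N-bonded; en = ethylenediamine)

[Re(bipy)(en)(NCS)(NH3)]SO4

Ligands: 1 ammine (NH3, neutral), 1 2,2'-bipyridine (bipy, neutral), 1 isothiocyanato (NCS, -1), 1 ethylenediamine (en, neutral). Ligand charge sum = -1.
Charge balance with sulfate (-2) requires 1 complex ion per 1 sulfate.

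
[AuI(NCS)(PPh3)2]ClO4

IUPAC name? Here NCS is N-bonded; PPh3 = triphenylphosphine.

iodoisothiocyanatobis(triphenylphosphine)gold(III) perchlorate

The 1 perchlorate counter-ion carries a total charge of -1, so each complex ion is 1+.
Ligand charges: 1×iodo (-1 each), 1×isothiocyanato (-1 each), 2×triphenylphosphine (neutral); total -2. So Au + (-2) = 1+, giving Au = +3.
Ligands are named alphabetically: iodo before isothiocyanato before triphenylphosphine.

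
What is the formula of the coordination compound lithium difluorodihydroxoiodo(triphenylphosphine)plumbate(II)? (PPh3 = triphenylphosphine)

Ligands: 1 iodo (I, -1), 2 fluoro (F, -1), 1 triphenylphosphine (PPh3, neutral), 2 hydroxo (OH, -1). Ligand charge sum = -5.
Charge balance with lithium (+1) requires 1 complex ion per 3 lithium.

Li3[PbF2I(OH)2(PPh3)]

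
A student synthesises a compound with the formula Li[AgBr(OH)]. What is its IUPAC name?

The 1 lithium counter-ion carries a total charge of +1, so each complex ion is 1−.
Ligand charges: 1×hydroxo (-1 each), 1×bromo (-1 each); total -2. So Ag + (-2) = 1−, giving Ag = +1.
The complex ion is anionic, so silver takes the -ate form argentate(I).

lithium bromohydroxoargentate(I)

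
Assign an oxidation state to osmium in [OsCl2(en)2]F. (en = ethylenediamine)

1 fluoride outside the brackets (-1 each) → the complex ion is 1+.
Ligand charges: 2×Cl = -2; 2×en neutral; sum -2.
Os + (-2) = 1+ ⇒ Os is +3.

+3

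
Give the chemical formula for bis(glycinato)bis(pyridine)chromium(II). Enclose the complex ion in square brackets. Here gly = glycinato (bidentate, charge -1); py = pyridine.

[Cr(gly)2(py)2]

Ligands: 2 glycinato (gly, -1), 2 pyridine (py, neutral). Ligand charge sum = -2.
With Cr in oxidation state +2, the complex ion is [Cr...].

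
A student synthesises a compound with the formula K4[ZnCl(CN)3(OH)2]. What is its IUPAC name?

The 4 potassium counter-ions carry a total charge of +4, so each complex ion is 4−.
Ligand charges: 2×hydroxo (-1 each), 3×cyano (-1 each), 1×chloro (-1 each); total -6. So Zn + (-6) = 4−, giving Zn = +2.
Ligands are named alphabetically: chloro before cyano before hydroxo.
The complex ion is anionic, so zinc takes the -ate form zincate(II).

potassium chlorotricyanodihydroxozincate(II)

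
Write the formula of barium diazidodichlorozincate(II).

Ligands: 2 azido (N3, -1), 2 chloro (Cl, -1). Ligand charge sum = -4.
Charge balance with barium (+2) requires 1 complex ion per 1 barium.

Ba[ZnCl2(N3)2]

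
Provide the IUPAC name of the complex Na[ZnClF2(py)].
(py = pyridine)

sodium chlorodifluoro(pyridine)zincate(II)

The 1 sodium counter-ion carries a total charge of +1, so each complex ion is 1−.
Ligand charges: 2×fluoro (-1 each), 1×chloro (-1 each), 1×pyridine (neutral); total -3. So Zn + (-3) = 1−, giving Zn = +2.
The complex ion is anionic, so zinc takes the -ate form zincate(II).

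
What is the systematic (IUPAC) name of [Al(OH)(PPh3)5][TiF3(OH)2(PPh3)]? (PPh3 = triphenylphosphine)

hydroxopentakis(triphenylphosphine)aluminium(III) trifluorodihydroxo(triphenylphosphine)titanate(III)

Aluminium is always +3 in its complexes; the cation's ligand charges sum to -1, so the complex cation is 2+.
A 1:1 salt means the anion carries the equal and opposite charge, 2−.
Anion: ligand charges sum to -5; for the ion to be 2−, Ti = +3.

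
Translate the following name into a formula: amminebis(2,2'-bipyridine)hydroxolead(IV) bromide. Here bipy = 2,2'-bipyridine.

[Pb(bipy)2(NH3)(OH)]Br3

Ligands: 1 hydroxo (OH, -1), 1 ammine (NH3, neutral), 2 2,2'-bipyridine (bipy, neutral). Ligand charge sum = -1.
Charge balance with bromide (-1) requires 1 complex ion per 3 bromide.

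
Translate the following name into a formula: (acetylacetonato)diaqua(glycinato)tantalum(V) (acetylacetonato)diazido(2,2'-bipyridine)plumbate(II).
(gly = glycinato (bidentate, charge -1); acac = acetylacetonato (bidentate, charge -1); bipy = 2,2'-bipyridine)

Cation [Ta…]: ligand charges -2, Ta(V) ⇒ ion charge 3+.
Anion [Pb…]: ligand charges -3, Pb(II) ⇒ ion charge 1−.

[Ta(acac)(gly)(H2O)2][Pb(acac)(bipy)(N3)2]3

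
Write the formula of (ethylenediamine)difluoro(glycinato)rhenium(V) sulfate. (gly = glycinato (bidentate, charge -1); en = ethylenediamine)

Ligands: 1 glycinato (gly, -1), 2 fluoro (F, -1), 1 ethylenediamine (en, neutral). Ligand charge sum = -3.
Charge balance with sulfate (-2) requires 1 complex ion per 1 sulfate.

[Re(en)F2(gly)]SO4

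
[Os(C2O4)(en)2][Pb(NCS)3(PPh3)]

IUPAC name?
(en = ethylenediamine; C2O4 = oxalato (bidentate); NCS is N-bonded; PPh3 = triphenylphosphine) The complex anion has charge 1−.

The complex anion is given as 1−; its ligand charges sum to -3, so Pb = +2.
A 1:1 salt means the cation carries the equal and opposite charge, 1+.
Cation: ligand charges sum to -2; for the ion to be 1+, Os = +3.

bis(ethylenediamine)oxalatoosmium(III) triisothiocyanato(triphenylphosphine)plumbate(II)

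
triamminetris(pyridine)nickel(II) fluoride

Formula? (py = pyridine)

Ligands: 3 ammine (NH3, neutral), 3 pyridine (py, neutral). Ligand charge sum = 0.
With Ni in oxidation state +2, the complex ion is [Ni...]^2+.
Charge balance with fluoride (-1) requires 1 complex ion per 2 fluoride.

[Ni(NH3)3(py)3]F2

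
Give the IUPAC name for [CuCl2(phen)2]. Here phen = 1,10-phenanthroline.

There is no counter-ion, so the complex is neutral overall.
Ligand charges: 2×chloro (-1 each), 2×1,10-phenanthroline (neutral); total -2. So Cu + (-2) = 0, giving Cu = +2.
Ligands are named alphabetically: chloro before phenanthroline.

dichlorobis(1,10-phenanthroline)copper(II)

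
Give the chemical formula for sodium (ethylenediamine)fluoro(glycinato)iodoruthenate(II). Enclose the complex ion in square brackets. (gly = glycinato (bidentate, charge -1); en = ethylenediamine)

Na[Ru(en)F(gly)I]

Ligands: 1 iodo (I, -1), 1 glycinato (gly, -1), 1 fluoro (F, -1), 1 ethylenediamine (en, neutral). Ligand charge sum = -3.
With Ru in oxidation state +2, the complex ion is [Ru...]^1−.
Charge balance with sodium (+1) requires 1 complex ion per 1 sodium.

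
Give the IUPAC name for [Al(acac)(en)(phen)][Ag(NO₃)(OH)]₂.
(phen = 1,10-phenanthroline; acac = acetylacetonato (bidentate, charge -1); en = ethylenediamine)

(acetylacetonato)(ethylenediamine)(1,10-phenanthroline)aluminium(III) hydroxonitratoargentate(I)

Both ions are complex: the cation is named first with the plain metal name, the anion second with the -ate form; each ion's ligands are alphabetised independently.
Aluminium is always +3 in its complexes; the cation's ligand charges sum to -1, so the complex cation is 2+.
With 2 anions per cation, each anion must be 2/2 = 1−.
Anion: ligand charges sum to -2; for the ion to be 1−, Ag = +1.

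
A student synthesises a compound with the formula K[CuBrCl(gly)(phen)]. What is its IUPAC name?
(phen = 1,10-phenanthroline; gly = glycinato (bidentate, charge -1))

potassium bromochloro(glycinato)(1,10-phenanthroline)cuprate(II)

The 1 potassium counter-ion carries a total charge of +1, so each complex ion is 1−.
Ligand charges: 1×1,10-phenanthroline (neutral), 1×bromo (-1 each), 1×chloro (-1 each), 1×glycinato (-1 each); total -3. So Cu + (-3) = 1−, giving Cu = +2.
The complex ion is anionic, so copper takes the -ate form cuprate(II).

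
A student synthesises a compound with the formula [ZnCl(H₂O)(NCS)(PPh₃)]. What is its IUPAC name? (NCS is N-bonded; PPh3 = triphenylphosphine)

There is no counter-ion, so the complex is neutral overall.
Ligand charges: 1×isothiocyanato (-1 each), 1×aqua (neutral), 1×chloro (-1 each), 1×triphenylphosphine (neutral); total -2. So Zn + (-2) = 0, giving Zn = +2.
Ligands are named alphabetically: aqua before chloro before isothiocyanato before triphenylphosphine.

aquachloroisothiocyanato(triphenylphosphine)zinc(II)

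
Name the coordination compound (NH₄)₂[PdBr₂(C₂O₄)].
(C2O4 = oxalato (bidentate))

The 2 ammonium counter-ions carry a total charge of +2, so each complex ion is 2−.
Ligand charges: 1×oxalato (-2 each), 2×bromo (-1 each); total -4. So Pd + (-4) = 2−, giving Pd = +2.
Ligands are named alphabetically: bromo before oxalato.
The complex ion is anionic, so palladium takes the -ate form palladate(II).

ammonium dibromooxalatopalladate(II)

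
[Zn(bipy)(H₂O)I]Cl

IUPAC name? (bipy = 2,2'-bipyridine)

The 1 chloride counter-ion carries a total charge of -1, so each complex ion is 1+.
Ligand charges: 1×aqua (neutral), 1×2,2'-bipyridine (neutral), 1×iodo (-1 each); total -1. So Zn + (-1) = 1+, giving Zn = +2.
Ligands are named alphabetically: aqua before bipyridine before iodo.

aqua(2,2'-bipyridine)iodozinc(II) chloride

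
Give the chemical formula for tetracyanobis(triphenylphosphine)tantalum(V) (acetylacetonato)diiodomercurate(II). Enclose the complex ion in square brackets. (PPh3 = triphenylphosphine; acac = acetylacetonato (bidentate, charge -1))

Cation [Ta…]: ligand charges -4, Ta(V) ⇒ ion charge 1+.
Anion [Hg…]: ligand charges -3, Hg(II) ⇒ ion charge 1−.
One 1+ cation balances one 1− anion.

[Ta(CN)4(PPh3)2][Hg(acac)I2]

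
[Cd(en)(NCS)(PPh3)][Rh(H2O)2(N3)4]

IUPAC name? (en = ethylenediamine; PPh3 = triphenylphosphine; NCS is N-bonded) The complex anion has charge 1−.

(ethylenediamine)isothiocyanato(triphenylphosphine)cadmium(II) diaquatetraazidorhodate(III)

Both ions are complex: the cation is named first with the plain metal name, the anion second with the -ate form; each ion's ligands are alphabetised independently.
The complex anion is given as 1−; its ligand charges sum to -4, so Rh = +3.
A 1:1 salt means the cation carries the equal and opposite charge, 1+.
Cation: ligand charges sum to -1; for the ion to be 1+, Cd = +2.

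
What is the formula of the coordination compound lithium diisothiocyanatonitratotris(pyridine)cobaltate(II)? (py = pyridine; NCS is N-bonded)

Li[Co(NCS)2(NO3)(py)3]

Ligands: 1 nitrato (NO3, -1), 3 pyridine (py, neutral), 2 isothiocyanato (NCS, -1). Ligand charge sum = -3.
With Co in oxidation state +2, the complex ion is [Co...]^1−.
Charge balance with lithium (+1) requires 1 complex ion per 1 lithium.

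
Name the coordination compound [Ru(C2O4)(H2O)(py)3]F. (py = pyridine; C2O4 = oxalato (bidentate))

aquaoxalatotris(pyridine)ruthenium(III) fluoride

The 1 fluoride counter-ion carries a total charge of -1, so each complex ion is 1+.
Ligand charges: 3×pyridine (neutral), 1×oxalato (-2 each), 1×aqua (neutral); total -2. So Ru + (-2) = 1+, giving Ru = +3.
Ligands are named alphabetically: aqua before oxalato before pyridine.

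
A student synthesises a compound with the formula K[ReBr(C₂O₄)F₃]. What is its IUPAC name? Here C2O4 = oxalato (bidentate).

The 1 potassium counter-ion carries a total charge of +1, so each complex ion is 1−.
Ligand charges: 1×bromo (-1 each), 1×oxalato (-2 each), 3×fluoro (-1 each); total -6. So Re + (-6) = 1−, giving Re = +5.
The complex ion is anionic, so rhenium takes the -ate form rhenate(V).

potassium bromotrifluorooxalatorhenate(V)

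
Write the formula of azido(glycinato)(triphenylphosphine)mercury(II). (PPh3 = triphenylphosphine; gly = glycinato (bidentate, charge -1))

Ligands: 1 triphenylphosphine (PPh3, neutral), 1 azido (N3, -1), 1 glycinato (gly, -1). Ligand charge sum = -2.
With Hg in oxidation state +2, the complex ion is [Hg...].

[Hg(gly)(N3)(PPh3)]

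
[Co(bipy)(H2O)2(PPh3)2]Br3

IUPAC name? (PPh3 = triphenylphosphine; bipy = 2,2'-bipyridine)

The 3 bromide counter-ions carry a total charge of -3, so each complex ion is 3+.
Ligand charges: 2×aqua (neutral), 2×triphenylphosphine (neutral), 1×2,2'-bipyridine (neutral); total 0. So Co + (0) = 3+, giving Co = +3.
Ligands are named alphabetically: aqua before bipyridine before triphenylphosphine.

diaqua(2,2'-bipyridine)bis(triphenylphosphine)cobalt(III) bromide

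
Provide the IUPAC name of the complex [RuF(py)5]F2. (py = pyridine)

fluoropentakis(pyridine)ruthenium(III) fluoride

The 2 fluoride counter-ions carry a total charge of -2, so each complex ion is 2+.
Ligand charges: 5×pyridine (neutral), 1×fluoro (-1 each); total -1. So Ru + (-1) = 2+, giving Ru = +3.
Ligands are named alphabetically: fluoro before pyridine.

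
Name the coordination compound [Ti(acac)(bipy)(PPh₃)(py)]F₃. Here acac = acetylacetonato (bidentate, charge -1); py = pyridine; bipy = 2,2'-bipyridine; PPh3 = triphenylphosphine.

The 3 fluoride counter-ions carry a total charge of -3, so each complex ion is 3+.
Ligand charges: 1×acetylacetonato (-1 each), 1×pyridine (neutral), 1×2,2'-bipyridine (neutral), 1×triphenylphosphine (neutral); total -1. So Ti + (-1) = 3+, giving Ti = +4.
Ligands are named alphabetically: acetylacetonato before bipyridine before pyridine before triphenylphosphine.

(acetylacetonato)(2,2'-bipyridine)(pyridine)(triphenylphosphine)titanium(IV) fluoride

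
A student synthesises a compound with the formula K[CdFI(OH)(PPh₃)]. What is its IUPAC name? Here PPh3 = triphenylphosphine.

potassium fluorohydroxoiodo(triphenylphosphine)cadmate(II)

The 1 potassium counter-ion carries a total charge of +1, so each complex ion is 1−.
Ligand charges: 1×triphenylphosphine (neutral), 1×iodo (-1 each), 1×hydroxo (-1 each), 1×fluoro (-1 each); total -3. So Cd + (-3) = 1−, giving Cd = +2.
Ligands are named alphabetically: fluoro before hydroxo before iodo before triphenylphosphine.
The complex ion is anionic, so cadmium takes the -ate form cadmate(II).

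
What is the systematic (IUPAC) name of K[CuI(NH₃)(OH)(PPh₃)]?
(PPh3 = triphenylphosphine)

potassium amminehydroxoiodo(triphenylphosphine)cuprate(I)

The 1 potassium counter-ion carries a total charge of +1, so each complex ion is 1−.
Ligand charges: 1×iodo (-1 each), 1×triphenylphosphine (neutral), 1×hydroxo (-1 each), 1×ammine (neutral); total -2. So Cu + (-2) = 1−, giving Cu = +1.
The complex ion is anionic, so copper takes the -ate form cuprate(I).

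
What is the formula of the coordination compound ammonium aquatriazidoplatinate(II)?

Ligands: 3 azido (N3, -1), 1 aqua (H2O, neutral). Ligand charge sum = -3.
Charge balance with ammonium (+1) requires 1 complex ion per 1 ammonium.

NH4[Pt(H2O)(N3)3]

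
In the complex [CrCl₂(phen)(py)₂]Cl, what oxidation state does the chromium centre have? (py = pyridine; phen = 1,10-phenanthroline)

+3

1 chloride outside the brackets (-1 each) → the complex ion is 1+.
Ligand charges: 2×py neutral; 1×phen neutral; 2×Cl = -2; sum -2.
Cr + (-2) = 1+ ⇒ Cr is +3.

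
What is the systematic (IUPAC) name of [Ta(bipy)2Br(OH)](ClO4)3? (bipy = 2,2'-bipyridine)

bis(2,2'-bipyridine)bromohydroxotantalum(V) perchlorate

The 3 perchlorate counter-ions carry a total charge of -3, so each complex ion is 3+.
Ligand charges: 1×bromo (-1 each), 2×2,2'-bipyridine (neutral), 1×hydroxo (-1 each); total -2. So Ta + (-2) = 3+, giving Ta = +5.
Ligands are named alphabetically: bipyridine before bromo before hydroxo.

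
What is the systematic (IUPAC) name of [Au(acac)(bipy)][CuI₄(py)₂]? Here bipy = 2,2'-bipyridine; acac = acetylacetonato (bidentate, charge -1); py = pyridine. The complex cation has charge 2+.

Both ions are complex: the cation is named first with the plain metal name, the anion second with the -ate form; each ion's ligands are alphabetised independently.
The complex cation is given as 2+; its ligand charges sum to -1, so Au = +3.
A 1:1 salt means the anion carries the equal and opposite charge, 2−.
Anion: ligand charges sum to -4; for the ion to be 2−, Cu = +2.

(acetylacetonato)(2,2'-bipyridine)gold(III) tetraiodobis(pyridine)cuprate(II)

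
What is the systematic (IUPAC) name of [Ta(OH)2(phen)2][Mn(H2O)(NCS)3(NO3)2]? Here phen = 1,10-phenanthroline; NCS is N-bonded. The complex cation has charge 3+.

dihydroxobis(1,10-phenanthroline)tantalum(V) aquatriisothiocyanatodinitratomanganate(II)

The complex cation is given as 3+; its ligand charges sum to -2, so Ta = +5.
A 1:1 salt means the anion carries the equal and opposite charge, 3−.
Anion: ligand charges sum to -5; for the ion to be 3−, Mn = +2.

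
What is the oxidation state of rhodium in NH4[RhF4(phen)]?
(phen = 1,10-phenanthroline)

+3

1 ammonium outside the brackets (+1 each) → the complex ion is 1−.
Ligand charges: 1×phen neutral; 4×F = -4; sum -4.
Rh + (-4) = 1− ⇒ Rh is +3.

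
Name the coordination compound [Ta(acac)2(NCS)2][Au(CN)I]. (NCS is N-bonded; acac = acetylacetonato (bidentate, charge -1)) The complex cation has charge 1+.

Both ions are complex: the cation is named first with the plain metal name, the anion second with the -ate form; each ion's ligands are alphabetised independently.
The complex cation is given as 1+; its ligand charges sum to -4, so Ta = +5.
A 1:1 salt means the anion carries the equal and opposite charge, 1−.
Anion: ligand charges sum to -2; for the ion to be 1−, Au = +1.

bis(acetylacetonato)diisothiocyanatotantalum(V) cyanoiodoaurate(I)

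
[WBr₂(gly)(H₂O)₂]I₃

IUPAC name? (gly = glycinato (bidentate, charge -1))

The 3 iodide counter-ions carry a total charge of -3, so each complex ion is 3+.
Ligand charges: 2×bromo (-1 each), 2×aqua (neutral), 1×glycinato (-1 each); total -3. So W + (-3) = 3+, giving W = +6.
Ligands are named alphabetically: aqua before bromo before glycinato.

diaquadibromo(glycinato)tungsten(VI) iodide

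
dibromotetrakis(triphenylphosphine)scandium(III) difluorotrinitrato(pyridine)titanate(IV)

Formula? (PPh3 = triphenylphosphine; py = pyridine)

Cation [Sc…]: ligand charges -2, Sc(III) ⇒ ion charge 1+.
Anion [Ti…]: ligand charges -5, Ti(IV) ⇒ ion charge 1−.
One 1+ cation balances one 1− anion.

[ScBr2(PPh3)4][TiF2(NO3)3(py)]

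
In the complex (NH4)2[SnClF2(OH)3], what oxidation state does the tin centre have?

2 ammonium outside the brackets (+1 each) → the complex ion is 2−.
Ligand charges: 1×Cl = -1; 2×F = -2; 3×OH = -3; sum -6.
Sn + (-6) = 2− ⇒ Sn is +4.

+4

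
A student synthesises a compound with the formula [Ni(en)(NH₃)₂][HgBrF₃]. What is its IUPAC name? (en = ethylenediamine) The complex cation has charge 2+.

diammine(ethylenediamine)nickel(II) bromotrifluoromercurate(II)

Both ions are complex: the cation is named first with the plain metal name, the anion second with the -ate form; each ion's ligands are alphabetised independently.
The complex cation is given as 2+; its ligand charges sum to 0, so Ni = +2.
A 1:1 salt means the anion carries the equal and opposite charge, 2−.
Anion: ligand charges sum to -4; for the ion to be 2−, Hg = +2.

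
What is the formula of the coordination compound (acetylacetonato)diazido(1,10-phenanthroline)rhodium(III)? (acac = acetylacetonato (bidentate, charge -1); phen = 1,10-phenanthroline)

[Rh(acac)(N3)2(phen)]

Ligands: 2 azido (N3, -1), 1 acetylacetonato (acac, -1), 1 1,10-phenanthroline (phen, neutral). Ligand charge sum = -3.
With Rh in oxidation state +3, the complex ion is [Rh...].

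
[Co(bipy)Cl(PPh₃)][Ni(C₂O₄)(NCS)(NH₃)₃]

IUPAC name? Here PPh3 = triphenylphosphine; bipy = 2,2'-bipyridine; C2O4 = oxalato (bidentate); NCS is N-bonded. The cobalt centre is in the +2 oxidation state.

(2,2'-bipyridine)chloro(triphenylphosphine)cobalt(II) triammineisothiocyanatooxalatonickelate(II)

Co is given as +2; the cation's ligand charges sum to -1, so the complex cation is 1+.
A 1:1 salt means the anion carries the equal and opposite charge, 1−.
Anion: ligand charges sum to -3; for the ion to be 1−, Ni = +2.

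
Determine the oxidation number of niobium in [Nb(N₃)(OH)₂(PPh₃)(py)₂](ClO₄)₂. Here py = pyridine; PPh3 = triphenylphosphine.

2 perchlorate outside the brackets (-1 each) → the complex ion is 2+.
Ligand charges: 1×N3 = -1; 2×py neutral; 2×OH = -2; 1×PPh3 neutral; sum -3.
Nb + (-3) = 2+ ⇒ Nb is +5.

+5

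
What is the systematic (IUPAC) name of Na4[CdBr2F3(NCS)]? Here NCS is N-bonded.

The 4 sodium counter-ions carry a total charge of +4, so each complex ion is 4−.
Ligand charges: 1×isothiocyanato (-1 each), 2×bromo (-1 each), 3×fluoro (-1 each); total -6. So Cd + (-6) = 4−, giving Cd = +2.
Ligands are named alphabetically: bromo before fluoro before isothiocyanato.
The complex ion is anionic, so cadmium takes the -ate form cadmate(II).

sodium dibromotrifluoroisothiocyanatocadmate(II)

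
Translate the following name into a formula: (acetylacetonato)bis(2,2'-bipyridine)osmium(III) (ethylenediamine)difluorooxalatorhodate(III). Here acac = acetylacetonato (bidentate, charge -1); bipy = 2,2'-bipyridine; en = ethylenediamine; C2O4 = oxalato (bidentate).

Cation [Os…]: ligand charges -1, Os(III) ⇒ ion charge 2+.
Anion [Rh…]: ligand charges -4, Rh(III) ⇒ ion charge 1−.

[Os(acac)(bipy)2][Rh(C2O4)(en)F2]2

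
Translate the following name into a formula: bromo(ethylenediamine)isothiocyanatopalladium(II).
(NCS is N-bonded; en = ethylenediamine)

Ligands: 1 isothiocyanato (NCS, -1), 1 bromo (Br, -1), 1 ethylenediamine (en, neutral). Ligand charge sum = -2.
With Pd in oxidation state +2, the complex ion is [Pd...].

[PdBr(en)(NCS)]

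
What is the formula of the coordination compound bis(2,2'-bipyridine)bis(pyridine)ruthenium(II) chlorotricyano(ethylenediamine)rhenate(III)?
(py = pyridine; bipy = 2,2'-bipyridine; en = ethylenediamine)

Cation [Ru…]: ligand charges 0, Ru(II) ⇒ ion charge 2+.
Anion [Re…]: ligand charges -4, Re(III) ⇒ ion charge 1−.
One 2+ cation requires 2 of the 1− anion.

[Ru(bipy)2(py)2][ReCl(CN)3(en)]2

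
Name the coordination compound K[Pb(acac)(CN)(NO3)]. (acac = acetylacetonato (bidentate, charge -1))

potassium (acetylacetonato)cyanonitratoplumbate(II)

The 1 potassium counter-ion carries a total charge of +1, so each complex ion is 1−.
Ligand charges: 1×cyano (-1 each), 1×acetylacetonato (-1 each), 1×nitrato (-1 each); total -3. So Pb + (-3) = 1−, giving Pb = +2.
The complex ion is anionic, so lead takes the -ate form plumbate(II).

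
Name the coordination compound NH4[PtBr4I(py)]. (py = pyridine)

ammonium tetrabromoiodo(pyridine)platinate(IV)

The 1 ammonium counter-ion carries a total charge of +1, so each complex ion is 1−.
Ligand charges: 1×pyridine (neutral), 4×bromo (-1 each), 1×iodo (-1 each); total -5. So Pt + (-5) = 1−, giving Pt = +4.
Ligands are named alphabetically: bromo before iodo before pyridine.
The complex ion is anionic, so platinum takes the -ate form platinate(IV).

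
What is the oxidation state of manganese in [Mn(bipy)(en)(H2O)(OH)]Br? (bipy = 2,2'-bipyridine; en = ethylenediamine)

+2

1 bromide outside the brackets (-1 each) → the complex ion is 1+.
Ligand charges: 1×bipy neutral; 1×OH = -1; 1×en neutral; 1×H2O neutral; sum -1.
Mn + (-1) = 1+ ⇒ Mn is +2.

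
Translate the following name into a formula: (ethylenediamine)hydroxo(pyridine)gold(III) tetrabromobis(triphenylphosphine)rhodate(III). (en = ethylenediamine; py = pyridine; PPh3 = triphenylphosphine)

Cation [Au…]: ligand charges -1, Au(III) ⇒ ion charge 2+.
Anion [Rh…]: ligand charges -4, Rh(III) ⇒ ion charge 1−.
One 2+ cation requires 2 of the 1− anion.

[Au(en)(OH)(py)][RhBr4(PPh3)2]2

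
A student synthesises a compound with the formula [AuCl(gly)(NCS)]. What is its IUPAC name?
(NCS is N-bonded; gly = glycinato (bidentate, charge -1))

There is no counter-ion, so the complex is neutral overall.
Ligand charges: 1×isothiocyanato (-1 each), 1×glycinato (-1 each), 1×chloro (-1 each); total -3. So Au + (-3) = 0, giving Au = +3.
Ligands are named alphabetically: chloro before glycinato before isothiocyanato.

chloro(glycinato)isothiocyanatogold(III)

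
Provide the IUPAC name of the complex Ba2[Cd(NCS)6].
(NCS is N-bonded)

barium hexaisothiocyanatocadmate(II)

The 2 barium counter-ions carry a total charge of +4, so each complex ion is 4−.
Ligand charges: 6×isothiocyanato (-1 each); total -6. So Cd + (-6) = 4−, giving Cd = +2.
The complex ion is anionic, so cadmium takes the -ate form cadmate(II).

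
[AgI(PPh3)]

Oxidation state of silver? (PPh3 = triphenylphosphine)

+1

No counter-ion: the bracketed complex is neutral.
Ligand charges: 1×I = -1; 1×PPh3 neutral; sum -1.
Ag + (-1) = 0 ⇒ Ag is +1.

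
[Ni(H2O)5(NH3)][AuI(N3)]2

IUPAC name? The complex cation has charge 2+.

amminepentaaquanickel(II) azidoiodoaurate(I)

Both ions are complex: the cation is named first with the plain metal name, the anion second with the -ate form; each ion's ligands are alphabetised independently.
The complex cation is given as 2+; its ligand charges sum to 0, so Ni = +2.
With 2 anions per cation, each anion must be 2/2 = 1−.
Anion: ligand charges sum to -2; for the ion to be 1−, Au = +1.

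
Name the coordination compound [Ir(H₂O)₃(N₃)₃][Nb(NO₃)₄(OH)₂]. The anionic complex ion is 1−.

triaquatriazidoiridium(IV) dihydroxotetranitratoniobate(V)

The complex anion is given as 1−; its ligand charges sum to -6, so Nb = +5.
A 1:1 salt means the cation carries the equal and opposite charge, 1+.
Cation: ligand charges sum to -3; for the ion to be 1+, Ir = +4.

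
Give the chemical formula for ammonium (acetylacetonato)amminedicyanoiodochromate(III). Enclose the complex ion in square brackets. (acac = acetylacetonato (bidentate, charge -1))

Ligands: 1 acetylacetonato (acac, -1), 1 iodo (I, -1), 2 cyano (CN, -1), 1 ammine (NH3, neutral). Ligand charge sum = -4.
With Cr in oxidation state +3, the complex ion is [Cr...]^1−.
Charge balance with ammonium (+1) requires 1 complex ion per 1 ammonium.

NH4[Cr(acac)(CN)2I(NH3)]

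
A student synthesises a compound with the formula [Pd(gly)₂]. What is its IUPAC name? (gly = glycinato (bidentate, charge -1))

bis(glycinato)palladium(II)

There is no counter-ion, so the complex is neutral overall.
Ligand charges: 2×glycinato (-1 each); total -2. So Pd + (-2) = 0, giving Pd = +2.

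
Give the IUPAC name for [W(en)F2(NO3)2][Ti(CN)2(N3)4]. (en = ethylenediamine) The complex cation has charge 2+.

(ethylenediamine)difluorodinitratotungsten(VI) tetraazidodicyanotitanate(IV)

The complex cation is given as 2+; its ligand charges sum to -4, so W = +6.
A 1:1 salt means the anion carries the equal and opposite charge, 2−.
Anion: ligand charges sum to -6; for the ion to be 2−, Ti = +4.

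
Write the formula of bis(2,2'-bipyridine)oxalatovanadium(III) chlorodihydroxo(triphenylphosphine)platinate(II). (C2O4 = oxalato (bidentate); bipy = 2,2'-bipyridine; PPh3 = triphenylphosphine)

[V(bipy)2(C2O4)][PtCl(OH)2(PPh3)]

Cation [V…]: ligand charges -2, V(III) ⇒ ion charge 1+.
Anion [Pt…]: ligand charges -3, Pt(II) ⇒ ion charge 1−.
One 1+ cation balances one 1− anion.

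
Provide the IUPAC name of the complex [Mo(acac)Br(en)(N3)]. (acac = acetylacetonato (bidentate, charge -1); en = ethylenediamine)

There is no counter-ion, so the complex is neutral overall.
Ligand charges: 1×acetylacetonato (-1 each), 1×ethylenediamine (neutral), 1×azido (-1 each), 1×bromo (-1 each); total -3. So Mo + (-3) = 0, giving Mo = +3.
Ligands are named alphabetically: acetylacetonato before azido before bromo before ethylenediamine.

(acetylacetonato)azidobromo(ethylenediamine)molybdenum(III)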